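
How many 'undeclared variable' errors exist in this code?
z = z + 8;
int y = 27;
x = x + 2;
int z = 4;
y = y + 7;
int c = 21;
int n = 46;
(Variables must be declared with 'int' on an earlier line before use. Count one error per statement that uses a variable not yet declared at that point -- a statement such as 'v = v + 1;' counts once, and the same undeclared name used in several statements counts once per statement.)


Scanning code line by line:
  Line 1: use 'z' -> ERROR (undeclared)
  Line 2: declare 'y' -> declared = ['y']
  Line 3: use 'x' -> ERROR (undeclared)
  Line 4: declare 'z' -> declared = ['y', 'z']
  Line 5: use 'y' -> OK (declared)
  Line 6: declare 'c' -> declared = ['c', 'y', 'z']
  Line 7: declare 'n' -> declared = ['c', 'n', 'y', 'z']
Total undeclared variable errors: 2

2


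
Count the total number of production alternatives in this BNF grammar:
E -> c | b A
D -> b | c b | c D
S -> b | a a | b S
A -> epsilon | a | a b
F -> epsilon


Counting alternatives per rule:
  E: 2 alternative(s)
  D: 3 alternative(s)
  S: 3 alternative(s)
  A: 3 alternative(s)
  F: 1 alternative(s)
Sum: 2 + 3 + 3 + 3 + 1 = 12

12


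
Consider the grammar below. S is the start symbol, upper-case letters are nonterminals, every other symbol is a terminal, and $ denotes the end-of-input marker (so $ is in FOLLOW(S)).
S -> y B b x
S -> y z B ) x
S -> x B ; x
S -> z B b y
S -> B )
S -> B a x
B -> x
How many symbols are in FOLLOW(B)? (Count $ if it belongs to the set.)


S is the start symbol and does not occur in any rule body, so FOLLOW(S) = {$}.
Examining every occurrence of B in a rule body:
  S -> y B b x : B is followed by terminal 'b' -> add 'b'
  S -> y z B ) x : B is followed by terminal ')' -> add ')'
  S -> x B ; x : B is followed by terminal ';' -> add ';'
  S -> z B b y : B is followed by terminal 'b' -> add 'b' (already in the set)
  S -> B ) : B is followed by terminal ')' -> add ')' (already in the set)
  S -> B a x : B is followed by terminal 'a' -> add 'a'
  B -> x : B does not occur in the body -> contributes nothing
FOLLOW(B) = {), ;, a, b}
Count: 4

4


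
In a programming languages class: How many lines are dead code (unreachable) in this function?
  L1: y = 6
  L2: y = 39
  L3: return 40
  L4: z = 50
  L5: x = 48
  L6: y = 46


Analyzing control flow:
  L1: reachable (before return)
  L2: reachable (before return)
  L3: reachable (return statement)
  L4: DEAD (after return at L3)
  L5: DEAD (after return at L3)
  L6: DEAD (after return at L3)
Return at L3, total lines = 6
Dead lines: L4 through L6
Count: 3

3


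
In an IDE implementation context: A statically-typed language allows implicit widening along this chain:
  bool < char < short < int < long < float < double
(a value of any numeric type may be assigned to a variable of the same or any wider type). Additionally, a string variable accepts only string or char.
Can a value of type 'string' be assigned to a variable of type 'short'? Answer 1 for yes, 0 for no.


Target variable type: short
Source value type: string
Rule: string cannot widen to any numeric type
Result: 0

0


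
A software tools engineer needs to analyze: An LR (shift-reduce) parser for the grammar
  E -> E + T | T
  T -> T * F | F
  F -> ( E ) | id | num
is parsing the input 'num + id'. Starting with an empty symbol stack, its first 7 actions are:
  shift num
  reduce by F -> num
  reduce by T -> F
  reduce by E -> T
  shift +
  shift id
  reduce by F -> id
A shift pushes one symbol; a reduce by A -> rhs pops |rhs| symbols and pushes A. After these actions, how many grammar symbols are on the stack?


Tracking the symbol stack through each action:
  Action 1: shift 'num' : push -> stack = [num] (size 1)
  Action 2: reduce by F -> num : pop 1, push F -> stack = [F] (size 1)
  Action 3: reduce by T -> F : pop 1, push T -> stack = [T] (size 1)
  Action 4: reduce by E -> T : pop 1, push E -> stack = [E] (size 1)
  Action 5: shift '+' : push -> stack = [E, +] (size 2)
  Action 6: shift 'id' : push -> stack = [E, +, id] (size 3)
  Action 7: reduce by F -> id : pop 1, push F -> stack = [E, +, F] (size 3)
Final stack size: 3

3


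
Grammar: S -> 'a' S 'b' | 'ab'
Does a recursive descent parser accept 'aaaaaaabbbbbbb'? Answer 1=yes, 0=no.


Grammar accepts strings of the form a^n b^n (n >= 1)
Word: 'aaaaaaabbbbbbb'
Counting: 7 a's and 7 b's
Check: 7 == 7? Yes
Derivation (S -> aSb applied 6 time(s), then S -> ab): S => aSb => aaSbb => aaaSbbb => aaaaSbbbb => aaaaaSbbbbb => aaaaaaSbbbbbb => aaaaaaabbbbbbb
Accepted

1


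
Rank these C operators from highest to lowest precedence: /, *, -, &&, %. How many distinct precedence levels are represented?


Looking up precedence for each operator:
  / -> precedence 6
  * -> precedence 6
  - -> precedence 5
  && -> precedence 2
  % -> precedence 6
Sorted highest to lowest: /, *, %, -, &&
Distinct precedence values: [6, 5, 2]
Number of distinct levels: 3

3


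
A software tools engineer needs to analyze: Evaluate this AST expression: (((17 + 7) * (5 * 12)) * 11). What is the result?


Expression: (((17 + 7) * (5 * 12)) * 11)
Evaluating step by step:
  17 + 7 = 24
  5 * 12 = 60
  24 * 60 = 1440
  1440 * 11 = 15840
Result: 15840

15840


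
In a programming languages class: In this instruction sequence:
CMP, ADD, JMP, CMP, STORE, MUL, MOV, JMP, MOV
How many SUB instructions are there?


Scanning instruction sequence for SUB:
  Position 1: CMP
  Position 2: ADD
  Position 3: JMP
  Position 4: CMP
  Position 5: STORE
  Position 6: MUL
  Position 7: MOV
  Position 8: JMP
  Position 9: MOV
Matches at positions: []
Total SUB count: 0

0


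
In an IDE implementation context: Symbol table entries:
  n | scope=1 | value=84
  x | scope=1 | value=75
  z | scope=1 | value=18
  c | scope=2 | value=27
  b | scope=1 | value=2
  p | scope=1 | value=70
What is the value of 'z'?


Searching symbol table for 'z':
  n | scope=1 | value=84
  x | scope=1 | value=75
  z | scope=1 | value=18 <- MATCH
  c | scope=2 | value=27
  b | scope=1 | value=2
  p | scope=1 | value=70
Found 'z' at scope 1 with value 18

18


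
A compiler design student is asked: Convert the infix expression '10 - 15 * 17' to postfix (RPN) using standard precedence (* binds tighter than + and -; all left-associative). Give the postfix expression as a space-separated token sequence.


Applying the shunting-yard algorithm:
  Operand 10 -> output
  Push '-' onto operator stack -> op-stack: [-]
  Operand 15 -> output
  Push '*' onto operator stack -> op-stack: [-, *]
  Operand 17 -> output
  End of input: pop '*' to output
  End of input: pop '-' to output
Postfix result: 10 15 17 * -

10 15 17 * -


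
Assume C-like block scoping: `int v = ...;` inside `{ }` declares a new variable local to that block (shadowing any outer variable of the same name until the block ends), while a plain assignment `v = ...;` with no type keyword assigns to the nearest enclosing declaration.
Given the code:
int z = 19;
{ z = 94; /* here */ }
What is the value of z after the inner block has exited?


Analyzing scoping rules:
Outer scope: declares z = 19
Inner block: 'z = 94;' has no type keyword, so it is an assignment to the outer z (no shadowing)
The assignment changed the outer variable itself, so the new value persists after the block -> 94
Result: 94

94


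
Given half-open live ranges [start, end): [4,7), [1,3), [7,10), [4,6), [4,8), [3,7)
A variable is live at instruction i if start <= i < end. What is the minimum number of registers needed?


Live ranges:
  Var0: [4, 7)
  Var1: [1, 3)
  Var2: [7, 10)
  Var3: [4, 6)
  Var4: [4, 8)
  Var5: [3, 7)
Sweep-line events (position, delta, active):
  pos=1 start -> active=1
  pos=3 end -> active=0
  pos=3 start -> active=1
  pos=4 start -> active=2
  pos=4 start -> active=3
  pos=4 start -> active=4
  pos=6 end -> active=3
  pos=7 end -> active=2
  pos=7 end -> active=1
  pos=7 start -> active=2
  pos=8 end -> active=1
  pos=10 end -> active=0
Maximum simultaneous active: 4
Minimum registers needed: 4

4


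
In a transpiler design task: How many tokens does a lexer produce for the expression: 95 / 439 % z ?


Scanning '95 / 439 % z'
Token 1: '95' -> integer_literal
Token 2: '/' -> operator
Token 3: '439' -> integer_literal
Token 4: '%' -> operator
Token 5: 'z' -> identifier
Total tokens: 5

5


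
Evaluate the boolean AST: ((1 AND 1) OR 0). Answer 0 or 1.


Step 1: Evaluate inner node
  1 AND 1 = 1
Step 2: Evaluate root node
  1 OR 0 = 1

1


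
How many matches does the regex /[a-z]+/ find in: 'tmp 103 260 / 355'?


Pattern: /[a-z]+/ (identifiers)
Input: 'tmp 103 260 / 355'
Scanning for matches:
  Match 1: 'tmp'
Total matches: 1

1


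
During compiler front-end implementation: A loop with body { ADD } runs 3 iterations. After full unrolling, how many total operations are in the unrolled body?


Loop body operations: ADD (1 op per iteration)
Unrolling 3 iterations:
  Iteration 1: ADD (1 ops)
  Iteration 2: ADD (1 ops)
  Iteration 3: ADD (1 ops)
Total: 3 iterations * 1 ops/iter = 3 operations

3


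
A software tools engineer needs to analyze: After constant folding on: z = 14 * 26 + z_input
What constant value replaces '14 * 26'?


Identifying constant sub-expression:
  Original: z = 14 * 26 + z_input
  14 and 26 are both compile-time constants
  Evaluating: 14 * 26 = 364
  After folding: z = 364 + z_input

364


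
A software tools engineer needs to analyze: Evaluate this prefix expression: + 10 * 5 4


Parsing prefix expression: + 10 * 5 4
Step 1: Innermost operation '* 5 4'
  5 * 4 = 20
Step 2: Outer operation '+ 10 [20]'
  10 + 20 = 30

30


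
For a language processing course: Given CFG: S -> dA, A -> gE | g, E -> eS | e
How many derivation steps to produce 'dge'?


Grammar: S -> dA, A -> gE | g, E -> eS | e
Deriving 'dge':
Step 1: S -> dA => dA
Step 2: A -> gE => dgE
Step 3: E -> e => dge
Total derivation steps: 3

3


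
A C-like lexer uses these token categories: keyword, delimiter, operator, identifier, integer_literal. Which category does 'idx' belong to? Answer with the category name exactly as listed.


Token: 'idx'
Checking categories:
  identifier: YES
  integer_literal: no
  operator: no
  keyword: no
  delimiter: no
Category: identifier

identifier


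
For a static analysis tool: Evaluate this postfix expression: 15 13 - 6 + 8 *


Processing tokens left to right:
Push 15, Push 13
Pop 15 and 13, compute 15 - 13 = 2, push 2
Push 6
Pop 2 and 6, compute 2 + 6 = 8, push 8
Push 8
Pop 8 and 8, compute 8 * 8 = 64, push 64
Stack result: 64

64


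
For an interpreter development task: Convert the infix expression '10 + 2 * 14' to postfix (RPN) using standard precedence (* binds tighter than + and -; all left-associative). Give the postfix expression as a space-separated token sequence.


Applying the shunting-yard algorithm:
  Operand 10 -> output
  Push '+' onto operator stack -> op-stack: [+]
  Operand 2 -> output
  Push '*' onto operator stack -> op-stack: [+, *]
  Operand 14 -> output
  End of input: pop '*' to output
  End of input: pop '+' to output
Postfix result: 10 2 14 * +

10 2 14 * +


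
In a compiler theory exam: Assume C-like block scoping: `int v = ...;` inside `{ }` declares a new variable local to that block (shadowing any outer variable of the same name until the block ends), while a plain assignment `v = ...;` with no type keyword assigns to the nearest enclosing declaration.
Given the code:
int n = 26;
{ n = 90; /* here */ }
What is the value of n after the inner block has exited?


Analyzing scoping rules:
Outer scope: declares n = 26
Inner block: 'n = 90;' has no type keyword, so it is an assignment to the outer n (no shadowing)
The assignment changed the outer variable itself, so the new value persists after the block -> 90
Result: 90

90


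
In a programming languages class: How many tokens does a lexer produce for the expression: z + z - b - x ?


Scanning 'z + z - b - x'
Token 1: 'z' -> identifier
Token 2: '+' -> operator
Token 3: 'z' -> identifier
Token 4: '-' -> operator
Token 5: 'b' -> identifier
Token 6: '-' -> operator
Token 7: 'x' -> identifier
Total tokens: 7

7


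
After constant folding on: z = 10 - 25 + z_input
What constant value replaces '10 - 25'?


Identifying constant sub-expression:
  Original: z = 10 - 25 + z_input
  10 and 25 are both compile-time constants
  Evaluating: 10 - 25 = -15
  After folding: z = -15 + z_input

-15


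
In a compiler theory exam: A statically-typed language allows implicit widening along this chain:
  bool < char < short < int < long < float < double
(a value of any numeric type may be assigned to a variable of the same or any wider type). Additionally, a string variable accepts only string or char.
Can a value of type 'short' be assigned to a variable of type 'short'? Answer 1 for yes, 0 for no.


Target variable type: short
Source value type: short
Numeric ranks: short=2, short=2
Widening allowed iff rank(source) <= rank(target): 2 <= 2? Yes
Result: 1

1


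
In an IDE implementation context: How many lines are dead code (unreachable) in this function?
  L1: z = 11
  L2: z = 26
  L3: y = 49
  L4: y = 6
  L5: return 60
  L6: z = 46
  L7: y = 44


Analyzing control flow:
  L1: reachable (before return)
  L2: reachable (before return)
  L3: reachable (before return)
  L4: reachable (before return)
  L5: reachable (return statement)
  L6: DEAD (after return at L5)
  L7: DEAD (after return at L5)
Return at L5, total lines = 7
Dead lines: L6 through L7
Count: 2

2


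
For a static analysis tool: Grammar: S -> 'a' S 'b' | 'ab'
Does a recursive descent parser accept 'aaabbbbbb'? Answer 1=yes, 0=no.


Grammar accepts strings of the form a^n b^n (n >= 1)
Word: 'aaabbbbbb'
Counting: 3 a's and 6 b's
Check: 3 == 6? No
Mismatch: a-count != b-count
Rejected

0


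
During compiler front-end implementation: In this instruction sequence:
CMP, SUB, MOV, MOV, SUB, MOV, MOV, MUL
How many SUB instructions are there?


Scanning instruction sequence for SUB:
  Position 1: CMP
  Position 2: SUB <- MATCH
  Position 3: MOV
  Position 4: MOV
  Position 5: SUB <- MATCH
  Position 6: MOV
  Position 7: MOV
  Position 8: MUL
Matches at positions: [2, 5]
Total SUB count: 2

2


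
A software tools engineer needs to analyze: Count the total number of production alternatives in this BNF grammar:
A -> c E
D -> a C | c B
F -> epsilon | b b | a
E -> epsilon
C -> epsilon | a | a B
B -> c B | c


Counting alternatives per rule:
  A: 1 alternative(s)
  D: 2 alternative(s)
  F: 3 alternative(s)
  E: 1 alternative(s)
  C: 3 alternative(s)
  B: 2 alternative(s)
Sum: 1 + 2 + 3 + 1 + 3 + 2 = 12

12


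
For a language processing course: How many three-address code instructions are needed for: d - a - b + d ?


Expression: d - a - b + d
Generating three-address code (respecting * over +/- precedence):
  Instruction 1: t1 = d - a
  Instruction 2: t2 = t1 - b
  Instruction 3: t3 = t2 + d
Total instructions: 3

3


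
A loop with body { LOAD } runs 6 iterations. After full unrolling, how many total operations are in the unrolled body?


Loop body operations: LOAD (1 op per iteration)
Unrolling 6 iterations:
  Iteration 1: LOAD (1 ops)
  Iteration 2: LOAD (1 ops)
  Iteration 3: LOAD (1 ops)
  Iteration 4: LOAD (1 ops)
  Iteration 5: LOAD (1 ops)
  Iteration 6: LOAD (1 ops)
Total: 6 iterations * 1 ops/iter = 6 operations

6


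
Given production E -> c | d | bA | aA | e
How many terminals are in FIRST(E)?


Production: E -> c | d | bA | aA | e
Examining each alternative for leading terminals:
  E -> c : first terminal = 'c'
  E -> d : first terminal = 'd'
  E -> bA : first terminal = 'b'
  E -> aA : first terminal = 'a'
  E -> e : first terminal = 'e'
FIRST(E) = {a, b, c, d, e}
Count: 5

5


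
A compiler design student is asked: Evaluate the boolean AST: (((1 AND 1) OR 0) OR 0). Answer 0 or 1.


Step 1: Evaluate inner node
  1 AND 1 = 1
Step 2: Evaluate next node
  1 OR 0 = 1
Step 3: Evaluate root node
  1 OR 0 = 1

1


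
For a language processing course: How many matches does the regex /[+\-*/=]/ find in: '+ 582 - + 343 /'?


Pattern: /[+\-*/=]/ (operators)
Input: '+ 582 - + 343 /'
Scanning for matches:
  Match 1: '+'
  Match 2: '-'
  Match 3: '+'
  Match 4: '/'
Total matches: 4

4


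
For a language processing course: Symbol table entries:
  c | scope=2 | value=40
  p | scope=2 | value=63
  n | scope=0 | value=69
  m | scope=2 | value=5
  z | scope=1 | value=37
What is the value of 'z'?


Searching symbol table for 'z':
  c | scope=2 | value=40
  p | scope=2 | value=63
  n | scope=0 | value=69
  m | scope=2 | value=5
  z | scope=1 | value=37 <- MATCH
Found 'z' at scope 1 with value 37

37


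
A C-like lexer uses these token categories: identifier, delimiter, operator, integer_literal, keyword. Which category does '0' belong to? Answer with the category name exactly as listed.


Token: '0'
Checking categories:
  identifier: no
  integer_literal: YES
  operator: no
  keyword: no
  delimiter: no
Category: integer_literal

integer_literal


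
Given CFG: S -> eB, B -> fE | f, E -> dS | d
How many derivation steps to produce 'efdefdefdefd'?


Grammar: S -> eB, B -> fE | f, E -> dS | d
Deriving 'efdefdefdefd':
Step 1: S -> eB => eB
Step 2: B -> fE => efE
Step 3: E -> dS => efdS
Step 4: S -> eB => efdeB
Step 5: B -> fE => efdefE
Step 6: E -> dS => efdefdS
Step 7: S -> eB => efdefdeB
Step 8: B -> fE => efdefdefE
Step 9: E -> dS => efdefdefdS
Step 10: S -> eB => efdefdefdeB
Step 11: B -> fE => efdefdefdefE
Step 12: E -> d => efdefdefdefd
Total derivation steps: 12

12


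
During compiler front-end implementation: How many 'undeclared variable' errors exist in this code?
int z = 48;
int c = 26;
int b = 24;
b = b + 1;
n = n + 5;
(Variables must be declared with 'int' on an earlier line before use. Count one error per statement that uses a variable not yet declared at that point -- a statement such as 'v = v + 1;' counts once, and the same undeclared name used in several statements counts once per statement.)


Scanning code line by line:
  Line 1: declare 'z' -> declared = ['z']
  Line 2: declare 'c' -> declared = ['c', 'z']
  Line 3: declare 'b' -> declared = ['b', 'c', 'z']
  Line 4: use 'b' -> OK (declared)
  Line 5: use 'n' -> ERROR (undeclared)
Total undeclared variable errors: 1

1


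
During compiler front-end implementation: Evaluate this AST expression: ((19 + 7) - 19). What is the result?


Expression: ((19 + 7) - 19)
Evaluating step by step:
  19 + 7 = 26
  26 - 19 = 7
Result: 7

7


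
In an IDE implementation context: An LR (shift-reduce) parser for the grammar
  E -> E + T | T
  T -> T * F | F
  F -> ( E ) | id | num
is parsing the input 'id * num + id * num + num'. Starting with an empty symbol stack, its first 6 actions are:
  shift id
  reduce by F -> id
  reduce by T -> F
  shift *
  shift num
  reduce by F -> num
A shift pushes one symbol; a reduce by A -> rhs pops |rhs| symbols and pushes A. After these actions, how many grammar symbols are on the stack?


Tracking the symbol stack through each action:
  Action 1: shift 'id' : push -> stack = [id] (size 1)
  Action 2: reduce by F -> id : pop 1, push F -> stack = [F] (size 1)
  Action 3: reduce by T -> F : pop 1, push T -> stack = [T] (size 1)
  Action 4: shift '*' : push -> stack = [T, *] (size 2)
  Action 5: shift 'num' : push -> stack = [T, *, num] (size 3)
  Action 6: reduce by F -> num : pop 1, push F -> stack = [T, *, F] (size 3)
Final stack size: 3

3


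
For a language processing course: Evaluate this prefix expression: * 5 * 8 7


Parsing prefix expression: * 5 * 8 7
Step 1: Innermost operation '* 8 7'
  8 * 7 = 56
Step 2: Outer operation '* 5 [56]'
  5 * 56 = 280

280


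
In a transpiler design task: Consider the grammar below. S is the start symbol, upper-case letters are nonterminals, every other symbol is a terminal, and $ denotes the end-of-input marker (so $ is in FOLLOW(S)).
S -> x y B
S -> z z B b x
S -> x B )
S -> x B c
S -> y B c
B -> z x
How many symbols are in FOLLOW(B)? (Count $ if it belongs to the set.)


S is the start symbol and does not occur in any rule body, so FOLLOW(S) = {$}.
Examining every occurrence of B in a rule body:
  S -> x y B : B is at the right end -> add FOLLOW(S) = {$}
  S -> z z B b x : B is followed by terminal 'b' -> add 'b'
  S -> x B ) : B is followed by terminal ')' -> add ')'
  S -> x B c : B is followed by terminal 'c' -> add 'c'
  S -> y B c : B is followed by terminal 'c' -> add 'c' (already in the set)
  B -> z x : B does not occur in the body -> contributes nothing
FOLLOW(B) = {), b, c, $}
Count: 4

4


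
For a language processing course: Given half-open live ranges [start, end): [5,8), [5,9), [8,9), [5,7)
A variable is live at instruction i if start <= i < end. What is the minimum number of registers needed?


Live ranges:
  Var0: [5, 8)
  Var1: [5, 9)
  Var2: [8, 9)
  Var3: [5, 7)
Sweep-line events (position, delta, active):
  pos=5 start -> active=1
  pos=5 start -> active=2
  pos=5 start -> active=3
  pos=7 end -> active=2
  pos=8 end -> active=1
  pos=8 start -> active=2
  pos=9 end -> active=1
  pos=9 end -> active=0
Maximum simultaneous active: 3
Minimum registers needed: 3

3


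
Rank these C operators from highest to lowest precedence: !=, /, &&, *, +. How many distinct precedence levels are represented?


Looking up precedence for each operator:
  != -> precedence 3
  / -> precedence 6
  && -> precedence 2
  * -> precedence 6
  + -> precedence 5
Sorted highest to lowest: /, *, +, !=, &&
Distinct precedence values: [6, 5, 3, 2]
Number of distinct levels: 4

4


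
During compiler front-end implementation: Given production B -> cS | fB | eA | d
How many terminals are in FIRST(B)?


Production: B -> cS | fB | eA | d
Examining each alternative for leading terminals:
  B -> cS : first terminal = 'c'
  B -> fB : first terminal = 'f'
  B -> eA : first terminal = 'e'
  B -> d : first terminal = 'd'
FIRST(B) = {c, d, e, f}
Count: 4

4


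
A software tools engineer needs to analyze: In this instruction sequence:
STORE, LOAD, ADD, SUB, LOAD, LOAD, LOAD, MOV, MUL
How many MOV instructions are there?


Scanning instruction sequence for MOV:
  Position 1: STORE
  Position 2: LOAD
  Position 3: ADD
  Position 4: SUB
  Position 5: LOAD
  Position 6: LOAD
  Position 7: LOAD
  Position 8: MOV <- MATCH
  Position 9: MUL
Matches at positions: [8]
Total MOV count: 1

1


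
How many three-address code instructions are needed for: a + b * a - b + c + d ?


Expression: a + b * a - b + c + d
Generating three-address code (respecting * over +/- precedence):
  Instruction 1: t1 = b * a
  Instruction 2: t2 = a + t1
  Instruction 3: t3 = t2 - b
  Instruction 4: t4 = t3 + c
  Instruction 5: t5 = t4 + d
Total instructions: 5

5


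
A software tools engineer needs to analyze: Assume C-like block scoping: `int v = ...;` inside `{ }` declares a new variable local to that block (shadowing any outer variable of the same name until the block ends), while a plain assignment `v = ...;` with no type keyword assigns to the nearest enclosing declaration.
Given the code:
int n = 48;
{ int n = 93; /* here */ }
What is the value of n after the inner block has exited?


Analyzing scoping rules:
Outer scope: declares n = 48
Inner block: 'int n = 93;' declares a NEW n that shadows the outer one
When the block exits the inner n goes out of scope; the outer n was never modified -> 48
Result: 48

48


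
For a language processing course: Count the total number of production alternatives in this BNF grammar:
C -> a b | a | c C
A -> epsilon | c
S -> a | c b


Counting alternatives per rule:
  C: 3 alternative(s)
  A: 2 alternative(s)
  S: 2 alternative(s)
Sum: 3 + 2 + 2 = 7

7


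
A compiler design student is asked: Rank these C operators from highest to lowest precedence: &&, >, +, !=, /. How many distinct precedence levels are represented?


Looking up precedence for each operator:
  && -> precedence 2
  > -> precedence 4
  + -> precedence 5
  != -> precedence 3
  / -> precedence 6
Sorted highest to lowest: /, +, >, !=, &&
Distinct precedence values: [6, 5, 4, 3, 2]
Number of distinct levels: 5

5


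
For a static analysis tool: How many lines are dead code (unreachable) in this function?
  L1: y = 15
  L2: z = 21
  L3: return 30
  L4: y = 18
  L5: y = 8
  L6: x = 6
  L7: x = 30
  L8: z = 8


Analyzing control flow:
  L1: reachable (before return)
  L2: reachable (before return)
  L3: reachable (return statement)
  L4: DEAD (after return at L3)
  L5: DEAD (after return at L3)
  L6: DEAD (after return at L3)
  L7: DEAD (after return at L3)
  L8: DEAD (after return at L3)
Return at L3, total lines = 8
Dead lines: L4 through L8
Count: 5

5


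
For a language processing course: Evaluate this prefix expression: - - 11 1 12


Parsing prefix expression: - - 11 1 12
Step 1: Innermost operation '- 11 1'
  11 - 1 = 10
Step 2: Outer operation '- [10] 12'
  10 - 12 = -2

-2


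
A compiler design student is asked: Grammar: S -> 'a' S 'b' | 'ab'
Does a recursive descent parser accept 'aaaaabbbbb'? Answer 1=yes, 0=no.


Grammar accepts strings of the form a^n b^n (n >= 1)
Word: 'aaaaabbbbb'
Counting: 5 a's and 5 b's
Check: 5 == 5? Yes
Derivation (S -> aSb applied 4 time(s), then S -> ab): S => aSb => aaSbb => aaaSbbb => aaaaSbbbb => aaaaabbbbb
Accepted

1


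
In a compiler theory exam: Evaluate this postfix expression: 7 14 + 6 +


Processing tokens left to right:
Push 7, Push 14
Pop 7 and 14, compute 7 + 14 = 21, push 21
Push 6
Pop 21 and 6, compute 21 + 6 = 27, push 27
Stack result: 27

27


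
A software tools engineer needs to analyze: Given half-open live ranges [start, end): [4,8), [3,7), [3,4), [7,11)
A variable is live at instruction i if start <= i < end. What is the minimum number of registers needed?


Live ranges:
  Var0: [4, 8)
  Var1: [3, 7)
  Var2: [3, 4)
  Var3: [7, 11)
Sweep-line events (position, delta, active):
  pos=3 start -> active=1
  pos=3 start -> active=2
  pos=4 end -> active=1
  pos=4 start -> active=2
  pos=7 end -> active=1
  pos=7 start -> active=2
  pos=8 end -> active=1
  pos=11 end -> active=0
Maximum simultaneous active: 2
Minimum registers needed: 2

2


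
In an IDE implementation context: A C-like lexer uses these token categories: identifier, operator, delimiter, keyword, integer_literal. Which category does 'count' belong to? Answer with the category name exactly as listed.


Token: 'count'
Checking categories:
  identifier: YES
  integer_literal: no
  operator: no
  keyword: no
  delimiter: no
Category: identifier

identifier


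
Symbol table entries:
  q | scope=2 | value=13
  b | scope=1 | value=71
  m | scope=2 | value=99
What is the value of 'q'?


Searching symbol table for 'q':
  q | scope=2 | value=13 <- MATCH
  b | scope=1 | value=71
  m | scope=2 | value=99
Found 'q' at scope 2 with value 13

13


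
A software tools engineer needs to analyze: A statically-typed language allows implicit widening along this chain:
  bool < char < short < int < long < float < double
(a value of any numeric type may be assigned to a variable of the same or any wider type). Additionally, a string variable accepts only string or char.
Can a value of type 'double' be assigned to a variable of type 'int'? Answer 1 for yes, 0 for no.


Target variable type: int
Source value type: double
Numeric ranks: double=6, int=3
Widening allowed iff rank(source) <= rank(target): 6 <= 3? No
Result: 0

0


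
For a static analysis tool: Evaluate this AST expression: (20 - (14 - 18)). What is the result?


Expression: (20 - (14 - 18))
Evaluating step by step:
  14 - 18 = -4
  20 - -4 = 24
Result: 24

24


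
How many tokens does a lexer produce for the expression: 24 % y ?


Scanning '24 % y'
Token 1: '24' -> integer_literal
Token 2: '%' -> operator
Token 3: 'y' -> identifier
Total tokens: 3

3


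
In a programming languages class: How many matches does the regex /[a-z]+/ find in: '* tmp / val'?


Pattern: /[a-z]+/ (identifiers)
Input: '* tmp / val'
Scanning for matches:
  Match 1: 'tmp'
  Match 2: 'val'
Total matches: 2

2


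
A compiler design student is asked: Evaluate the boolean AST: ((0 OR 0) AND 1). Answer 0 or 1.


Step 1: Evaluate inner node
  0 OR 0 = 0
Step 2: Evaluate root node
  0 AND 1 = 0

0


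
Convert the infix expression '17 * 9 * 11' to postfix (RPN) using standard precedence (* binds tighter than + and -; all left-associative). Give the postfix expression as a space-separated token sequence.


Applying the shunting-yard algorithm:
  Operand 17 -> output
  Push '*' onto operator stack -> op-stack: [*]
  Operand 9 -> output
  See '*' (prec 2); top '*' (prec 2) >= it -> pop '*' to output
  Push '*' onto operator stack -> op-stack: [*]
  Operand 11 -> output
  End of input: pop '*' to output
Postfix result: 17 9 * 11 *

17 9 * 11 *


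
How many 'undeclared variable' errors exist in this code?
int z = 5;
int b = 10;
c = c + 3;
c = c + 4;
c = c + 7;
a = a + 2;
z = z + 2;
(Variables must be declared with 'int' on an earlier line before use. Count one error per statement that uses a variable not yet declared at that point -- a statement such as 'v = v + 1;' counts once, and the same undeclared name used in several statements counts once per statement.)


Scanning code line by line:
  Line 1: declare 'z' -> declared = ['z']
  Line 2: declare 'b' -> declared = ['b', 'z']
  Line 3: use 'c' -> ERROR (undeclared)
  Line 4: use 'c' -> ERROR (undeclared)
  Line 5: use 'c' -> ERROR (undeclared)
  Line 6: use 'a' -> ERROR (undeclared)
  Line 7: use 'z' -> OK (declared)
Total undeclared variable errors: 4

4


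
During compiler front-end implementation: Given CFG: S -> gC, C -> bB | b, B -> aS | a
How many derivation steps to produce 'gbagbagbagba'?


Grammar: S -> gC, C -> bB | b, B -> aS | a
Deriving 'gbagbagbagba':
Step 1: S -> gC => gC
Step 2: C -> bB => gbB
Step 3: B -> aS => gbaS
Step 4: S -> gC => gbagC
Step 5: C -> bB => gbagbB
Step 6: B -> aS => gbagbaS
Step 7: S -> gC => gbagbagC
Step 8: C -> bB => gbagbagbB
Step 9: B -> aS => gbagbagbaS
Step 10: S -> gC => gbagbagbagC
Step 11: C -> bB => gbagbagbagbB
Step 12: B -> a => gbagbagbagba
Total derivation steps: 12

12


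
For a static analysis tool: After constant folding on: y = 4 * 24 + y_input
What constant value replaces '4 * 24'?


Identifying constant sub-expression:
  Original: y = 4 * 24 + y_input
  4 and 24 are both compile-time constants
  Evaluating: 4 * 24 = 96
  After folding: y = 96 + y_input

96


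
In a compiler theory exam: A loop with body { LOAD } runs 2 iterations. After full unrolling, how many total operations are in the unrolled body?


Loop body operations: LOAD (1 op per iteration)
Unrolling 2 iterations:
  Iteration 1: LOAD (1 ops)
  Iteration 2: LOAD (1 ops)
Total: 2 iterations * 1 ops/iter = 2 operations

2


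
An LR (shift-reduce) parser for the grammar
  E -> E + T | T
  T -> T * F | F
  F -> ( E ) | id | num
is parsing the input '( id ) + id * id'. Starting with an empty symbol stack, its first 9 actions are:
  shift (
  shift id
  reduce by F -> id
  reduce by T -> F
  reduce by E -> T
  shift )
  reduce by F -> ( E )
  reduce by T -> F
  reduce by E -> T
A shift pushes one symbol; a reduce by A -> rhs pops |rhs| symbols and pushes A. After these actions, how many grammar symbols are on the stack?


Tracking the symbol stack through each action:
  Action 1: shift '(' : push -> stack = [(] (size 1)
  Action 2: shift 'id' : push -> stack = [(, id] (size 2)
  Action 3: reduce by F -> id : pop 1, push F -> stack = [(, F] (size 2)
  Action 4: reduce by T -> F : pop 1, push T -> stack = [(, T] (size 2)
  Action 5: reduce by E -> T : pop 1, push E -> stack = [(, E] (size 2)
  Action 6: shift ')' : push -> stack = [(, E, )] (size 3)
  Action 7: reduce by F -> ( E ) : pop 3, push F -> stack = [F] (size 1)
  Action 8: reduce by T -> F : pop 1, push T -> stack = [T] (size 1)
  Action 9: reduce by E -> T : pop 1, push E -> stack = [E] (size 1)
Final stack size: 1

1


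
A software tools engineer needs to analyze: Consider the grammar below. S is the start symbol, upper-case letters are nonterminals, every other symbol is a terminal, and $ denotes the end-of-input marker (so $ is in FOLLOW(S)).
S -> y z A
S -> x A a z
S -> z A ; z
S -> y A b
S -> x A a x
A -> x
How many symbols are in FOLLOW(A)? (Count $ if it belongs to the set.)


S is the start symbol and does not occur in any rule body, so FOLLOW(S) = {$}.
Examining every occurrence of A in a rule body:
  S -> y z A : A is at the right end -> add FOLLOW(S) = {$}
  S -> x A a z : A is followed by terminal 'a' -> add 'a'
  S -> z A ; z : A is followed by terminal ';' -> add ';'
  S -> y A b : A is followed by terminal 'b' -> add 'b'
  S -> x A a x : A is followed by terminal 'a' -> add 'a' (already in the set)
  A -> x : A does not occur in the body -> contributes nothing
FOLLOW(A) = {;, a, b, $}
Count: 4

4


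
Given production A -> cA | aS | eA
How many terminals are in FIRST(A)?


Production: A -> cA | aS | eA
Examining each alternative for leading terminals:
  A -> cA : first terminal = 'c'
  A -> aS : first terminal = 'a'
  A -> eA : first terminal = 'e'
FIRST(A) = {a, c, e}
Count: 3

3


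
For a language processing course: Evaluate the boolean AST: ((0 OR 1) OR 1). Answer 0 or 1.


Step 1: Evaluate inner node
  0 OR 1 = 1
Step 2: Evaluate root node
  1 OR 1 = 1

1


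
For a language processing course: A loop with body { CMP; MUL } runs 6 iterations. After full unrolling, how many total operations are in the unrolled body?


Loop body operations: CMP, MUL (2 ops per iteration)
Unrolling 6 iterations:
  Iteration 1: CMP, MUL (2 ops)
  Iteration 2: CMP, MUL (2 ops)
  Iteration 3: CMP, MUL (2 ops)
  Iteration 4: CMP, MUL (2 ops)
  Iteration 5: CMP, MUL (2 ops)
  Iteration 6: CMP, MUL (2 ops)
Total: 6 iterations * 2 ops/iter = 12 operations

12


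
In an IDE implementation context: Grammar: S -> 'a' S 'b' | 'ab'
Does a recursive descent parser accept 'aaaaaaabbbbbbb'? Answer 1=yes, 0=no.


Grammar accepts strings of the form a^n b^n (n >= 1)
Word: 'aaaaaaabbbbbbb'
Counting: 7 a's and 7 b's
Check: 7 == 7? Yes
Derivation (S -> aSb applied 6 time(s), then S -> ab): S => aSb => aaSbb => aaaSbbb => aaaaSbbbb => aaaaaSbbbbb => aaaaaaSbbbbbb => aaaaaaabbbbbbb
Accepted

1


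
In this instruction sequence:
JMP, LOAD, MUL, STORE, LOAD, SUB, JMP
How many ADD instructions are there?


Scanning instruction sequence for ADD:
  Position 1: JMP
  Position 2: LOAD
  Position 3: MUL
  Position 4: STORE
  Position 5: LOAD
  Position 6: SUB
  Position 7: JMP
Matches at positions: []
Total ADD count: 0

0


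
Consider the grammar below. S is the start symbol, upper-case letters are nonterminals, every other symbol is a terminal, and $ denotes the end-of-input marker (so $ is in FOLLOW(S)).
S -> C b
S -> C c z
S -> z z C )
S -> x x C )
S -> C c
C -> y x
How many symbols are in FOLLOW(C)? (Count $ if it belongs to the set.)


S is the start symbol and does not occur in any rule body, so FOLLOW(S) = {$}.
Examining every occurrence of C in a rule body:
  S -> C b : C is followed by terminal 'b' -> add 'b'
  S -> C c z : C is followed by terminal 'c' -> add 'c'
  S -> z z C ) : C is followed by terminal ')' -> add ')'
  S -> x x C ) : C is followed by terminal ')' -> add ')' (already in the set)
  S -> C c : C is followed by terminal 'c' -> add 'c' (already in the set)
  C -> y x : C does not occur in the body -> contributes nothing
FOLLOW(C) = {), b, c}
Count: 3

3


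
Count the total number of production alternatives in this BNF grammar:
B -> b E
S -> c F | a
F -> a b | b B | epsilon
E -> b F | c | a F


Counting alternatives per rule:
  B: 1 alternative(s)
  S: 2 alternative(s)
  F: 3 alternative(s)
  E: 3 alternative(s)
Sum: 1 + 2 + 3 + 3 = 9

9


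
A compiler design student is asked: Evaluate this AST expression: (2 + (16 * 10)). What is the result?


Expression: (2 + (16 * 10))
Evaluating step by step:
  16 * 10 = 160
  2 + 160 = 162
Result: 162

162


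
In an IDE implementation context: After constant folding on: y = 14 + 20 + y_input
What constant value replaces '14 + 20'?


Identifying constant sub-expression:
  Original: y = 14 + 20 + y_input
  14 and 20 are both compile-time constants
  Evaluating: 14 + 20 = 34
  After folding: y = 34 + y_input

34


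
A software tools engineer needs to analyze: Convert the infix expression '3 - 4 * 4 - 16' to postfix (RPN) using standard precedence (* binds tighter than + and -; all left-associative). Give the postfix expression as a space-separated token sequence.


Applying the shunting-yard algorithm:
  Operand 3 -> output
  Push '-' onto operator stack -> op-stack: [-]
  Operand 4 -> output
  Push '*' onto operator stack -> op-stack: [-, *]
  Operand 4 -> output
  See '-' (prec 1); top '*' (prec 2) >= it -> pop '*' to output
  See '-' (prec 1); top '-' (prec 1) >= it -> pop '-' to output
  Push '-' onto operator stack -> op-stack: [-]
  Operand 16 -> output
  End of input: pop '-' to output
Postfix result: 3 4 4 * - 16 -

3 4 4 * - 16 -


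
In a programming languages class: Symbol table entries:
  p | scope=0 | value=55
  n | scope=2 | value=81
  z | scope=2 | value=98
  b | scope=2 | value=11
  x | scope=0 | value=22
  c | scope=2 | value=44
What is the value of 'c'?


Searching symbol table for 'c':
  p | scope=0 | value=55
  n | scope=2 | value=81
  z | scope=2 | value=98
  b | scope=2 | value=11
  x | scope=0 | value=22
  c | scope=2 | value=44 <- MATCH
Found 'c' at scope 2 with value 44

44


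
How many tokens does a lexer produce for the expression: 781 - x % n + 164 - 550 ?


Scanning '781 - x % n + 164 - 550'
Token 1: '781' -> integer_literal
Token 2: '-' -> operator
Token 3: 'x' -> identifier
Token 4: '%' -> operator
Token 5: 'n' -> identifier
Token 6: '+' -> operator
Token 7: '164' -> integer_literal
Token 8: '-' -> operator
Token 9: '550' -> integer_literal
Total tokens: 9

9


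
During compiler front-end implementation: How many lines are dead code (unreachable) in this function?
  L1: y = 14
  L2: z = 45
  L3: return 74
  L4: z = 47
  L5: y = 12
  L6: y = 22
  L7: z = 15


Analyzing control flow:
  L1: reachable (before return)
  L2: reachable (before return)
  L3: reachable (return statement)
  L4: DEAD (after return at L3)
  L5: DEAD (after return at L3)
  L6: DEAD (after return at L3)
  L7: DEAD (after return at L3)
Return at L3, total lines = 7
Dead lines: L4 through L7
Count: 4

4


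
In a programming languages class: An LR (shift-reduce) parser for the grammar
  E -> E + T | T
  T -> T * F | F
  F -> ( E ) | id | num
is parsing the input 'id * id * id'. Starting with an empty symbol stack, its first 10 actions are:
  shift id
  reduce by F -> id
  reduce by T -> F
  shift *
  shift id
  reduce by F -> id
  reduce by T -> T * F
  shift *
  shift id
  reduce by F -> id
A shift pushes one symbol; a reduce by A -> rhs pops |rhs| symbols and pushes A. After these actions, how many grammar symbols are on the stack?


Tracking the symbol stack through each action:
  Action 1: shift 'id' : push -> stack = [id] (size 1)
  Action 2: reduce by F -> id : pop 1, push F -> stack = [F] (size 1)
  Action 3: reduce by T -> F : pop 1, push T -> stack = [T] (size 1)
  Action 4: shift '*' : push -> stack = [T, *] (size 2)
  Action 5: shift 'id' : push -> stack = [T, *, id] (size 3)
  Action 6: reduce by F -> id : pop 1, push F -> stack = [T, *, F] (size 3)
  Action 7: reduce by T -> T * F : pop 3, push T -> stack = [T] (size 1)
  Action 8: shift '*' : push -> stack = [T, *] (size 2)
  Action 9: shift 'id' : push -> stack = [T, *, id] (size 3)
  Action 10: reduce by F -> id : pop 1, push F -> stack = [T, *, F] (size 3)
Final stack size: 3

3


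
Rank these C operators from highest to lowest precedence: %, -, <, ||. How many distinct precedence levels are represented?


Looking up precedence for each operator:
  % -> precedence 6
  - -> precedence 5
  < -> precedence 4
  || -> precedence 1
Sorted highest to lowest: %, -, <, ||
Distinct precedence values: [6, 5, 4, 1]
Number of distinct levels: 4

4
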